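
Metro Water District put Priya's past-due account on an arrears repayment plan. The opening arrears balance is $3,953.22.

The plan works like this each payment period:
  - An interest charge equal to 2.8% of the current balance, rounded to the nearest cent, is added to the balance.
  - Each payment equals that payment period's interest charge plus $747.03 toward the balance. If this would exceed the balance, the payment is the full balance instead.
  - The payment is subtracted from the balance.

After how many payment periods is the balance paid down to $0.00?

Payment period 1: opening $3,953.22; interest $110.69 → $4,063.91; payment $857.72; balance $3,206.19
Payment period 2: opening $3,206.19; interest $89.77 → $3,295.96; payment $836.80; balance $2,459.16
Payment period 3: opening $2,459.16; interest $68.86 → $2,528.02; payment $815.89; balance $1,712.13
Payment period 4: opening $1,712.13; interest $47.94 → $1,760.07; payment $794.97; balance $965.10
Payment period 5: opening $965.10; interest $27.02 → $992.12; payment $774.05; balance $218.07
Payment period 6: opening $218.07; interest $6.11 → $224.18; payment $224.18; balance $0.00
Balance reaches $0.00 in payment period 6.

6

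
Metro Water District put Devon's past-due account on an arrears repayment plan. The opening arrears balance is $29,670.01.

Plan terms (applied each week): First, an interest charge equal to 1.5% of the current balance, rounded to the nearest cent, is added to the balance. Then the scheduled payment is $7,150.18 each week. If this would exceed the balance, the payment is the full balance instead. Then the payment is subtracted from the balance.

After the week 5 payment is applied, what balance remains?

Week 1: opening $29,670.01; interest $445.05 → $30,115.06; payment $7,150.18; balance $22,964.88
Week 2: opening $22,964.88; interest $344.47 → $23,309.35; payment $7,150.18; balance $16,159.17
Week 3: opening $16,159.17; interest $242.39 → $16,401.56; payment $7,150.18; balance $9,251.38
Week 4: opening $9,251.38; interest $138.77 → $9,390.15; payment $7,150.18; balance $2,239.97
Week 5: opening $2,239.97; interest $33.60 → $2,273.57; payment $2,273.57; balance $0.00

$0.00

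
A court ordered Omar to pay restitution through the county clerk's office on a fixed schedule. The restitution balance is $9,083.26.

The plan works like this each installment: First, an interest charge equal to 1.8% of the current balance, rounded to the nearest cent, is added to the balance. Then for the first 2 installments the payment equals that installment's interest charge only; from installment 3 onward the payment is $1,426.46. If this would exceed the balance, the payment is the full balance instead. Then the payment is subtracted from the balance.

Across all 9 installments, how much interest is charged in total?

$979.51

Installment 1: $9,083.26 +$163.50 interest = $9,246.76; pay $163.50 → $9,083.26
Installment 2: $9,083.26 +$163.50 interest = $9,246.76; pay $163.50 → $9,083.26
Installment 3: $9,083.26 +$163.50 interest = $9,246.76; pay $1,426.46 → $7,820.30
Installment 4: $7,820.30 +$140.77 interest = $7,961.07; pay $1,426.46 → $6,534.61
Installment 5: $6,534.61 +$117.62 interest = $6,652.23; pay $1,426.46 → $5,225.77
Installment 6: $5,225.77 +$94.06 interest = $5,319.83; pay $1,426.46 → $3,893.37
Installment 7: $3,893.37 +$70.08 interest = $3,963.45; pay $1,426.46 → $2,536.99
Installment 8: $2,536.99 +$45.67 interest = $2,582.66; pay $1,426.46 → $1,156.20
Installment 9: $1,156.20 +$20.81 interest = $1,177.01; pay $1,177.01 → $0.00
Total interest: $163.50 + $163.50 + $163.50 + $140.77 + $117.62 + $94.06 + $70.08 + $45.67 + $20.81 = $979.51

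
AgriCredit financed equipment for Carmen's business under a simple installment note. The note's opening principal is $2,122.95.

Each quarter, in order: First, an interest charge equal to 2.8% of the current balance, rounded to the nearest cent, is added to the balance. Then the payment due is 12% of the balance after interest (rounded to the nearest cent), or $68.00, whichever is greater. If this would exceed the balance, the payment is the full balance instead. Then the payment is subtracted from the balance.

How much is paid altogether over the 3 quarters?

$713.12

# | Opening | Interest | Payment | End bal
1 | $2,122.95 | $59.44 | $261.89 | $1,920.50
2 | $1,920.50 | $53.77 | $236.91 | $1,737.36
3 | $1,737.36 | $48.65 | $214.32 | $1,571.69
Total paid: $713.12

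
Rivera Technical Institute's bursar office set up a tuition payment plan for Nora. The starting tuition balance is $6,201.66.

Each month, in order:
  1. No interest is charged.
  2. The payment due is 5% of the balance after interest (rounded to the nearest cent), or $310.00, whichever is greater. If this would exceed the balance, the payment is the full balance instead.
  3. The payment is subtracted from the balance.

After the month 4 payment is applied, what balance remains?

$4,961.58

Month 1: $6,201.66 − $310.08 → $5,891.58
Month 2: $5,891.58 − $310.00 → $5,581.58
Month 3: $5,581.58 − $310.00 → $5,271.58
Month 4: $5,271.58 − $310.00 → $4,961.58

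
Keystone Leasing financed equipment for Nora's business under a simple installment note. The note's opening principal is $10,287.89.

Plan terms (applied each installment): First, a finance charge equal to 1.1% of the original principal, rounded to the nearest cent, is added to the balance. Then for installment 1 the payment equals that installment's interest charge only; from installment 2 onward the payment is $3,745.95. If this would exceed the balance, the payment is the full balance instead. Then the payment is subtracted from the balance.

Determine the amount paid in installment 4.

$3,135.50

Installment 1: $10,287.89 +$113.17 interest = $10,401.06; pay $113.17 → $10,287.89
Installment 2: $10,287.89 +$113.17 interest = $10,401.06; pay $3,745.95 → $6,655.11
Installment 3: $6,655.11 +$113.17 interest = $6,768.28; pay $3,745.95 → $3,022.33
Installment 4: $3,022.33 +$113.17 interest = $3,135.50; pay $3,135.50 → $0.00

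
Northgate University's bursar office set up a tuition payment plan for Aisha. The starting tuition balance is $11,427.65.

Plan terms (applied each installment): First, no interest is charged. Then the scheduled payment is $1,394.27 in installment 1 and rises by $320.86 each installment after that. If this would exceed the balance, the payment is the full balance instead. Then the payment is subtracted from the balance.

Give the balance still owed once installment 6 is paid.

Installment 1: $11,427.65 − $1,394.27 → $10,033.38
Installment 2: $10,033.38 − $1,715.13 → $8,318.25
Installment 3: $8,318.25 − $2,035.99 → $6,282.26
Installment 4: $6,282.26 − $2,356.85 → $3,925.41
Installment 5: $3,925.41 − $2,677.71 → $1,247.70
Installment 6: $1,247.70 − $1,247.70 → $0.00

$0.00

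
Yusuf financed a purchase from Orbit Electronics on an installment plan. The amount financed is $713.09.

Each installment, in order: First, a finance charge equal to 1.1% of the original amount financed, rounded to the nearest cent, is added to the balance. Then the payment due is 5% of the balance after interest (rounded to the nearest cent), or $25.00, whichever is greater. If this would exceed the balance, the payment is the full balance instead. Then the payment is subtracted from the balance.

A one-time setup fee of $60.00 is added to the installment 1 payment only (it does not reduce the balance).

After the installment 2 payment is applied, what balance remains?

$658.08

Installment 1: opening $713.09; interest $7.84 → $720.93; payment $36.05 (+ $60.00 fee); balance $684.88
Installment 2: opening $684.88; interest $7.84 → $692.72; payment $34.64; balance $658.08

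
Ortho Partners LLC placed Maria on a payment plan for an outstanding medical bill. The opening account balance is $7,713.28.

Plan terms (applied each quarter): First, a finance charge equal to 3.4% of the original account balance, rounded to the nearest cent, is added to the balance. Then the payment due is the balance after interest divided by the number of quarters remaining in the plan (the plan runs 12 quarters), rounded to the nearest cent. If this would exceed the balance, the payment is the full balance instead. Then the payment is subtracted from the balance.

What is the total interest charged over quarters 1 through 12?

$3,147.00

Quarter 1: opening $7,713.28; interest $262.25 → $7,975.53; payment $664.63; balance $7,310.90
Quarter 2: opening $7,310.90; interest $262.25 → $7,573.15; payment $688.47; balance $6,884.68
Quarter 3: opening $6,884.68; interest $262.25 → $7,146.93; payment $714.69; balance $6,432.24
Quarter 4: opening $6,432.24; interest $262.25 → $6,694.49; payment $743.83; balance $5,950.66
Quarter 5: opening $5,950.66; interest $262.25 → $6,212.91; payment $776.61; balance $5,436.30
Quarter 6: opening $5,436.30; interest $262.25 → $5,698.55; payment $814.08; balance $4,884.47
Quarter 7: opening $4,884.47; interest $262.25 → $5,146.72; payment $857.79; balance $4,288.93
Quarter 8: opening $4,288.93; interest $262.25 → $4,551.18; payment $910.24; balance $3,640.94
Quarter 9: opening $3,640.94; interest $262.25 → $3,903.19; payment $975.80; balance $2,927.39
Quarter 10: opening $2,927.39; interest $262.25 → $3,189.64; payment $1,063.21; balance $2,126.43
Quarter 11: opening $2,126.43; interest $262.25 → $2,388.68; payment $1,194.34; balance $1,194.34
Quarter 12: opening $1,194.34; interest $262.25 → $1,456.59; payment $1,456.59; balance $0.00
Total interest: $262.25 + $262.25 + $262.25 + $262.25 + $262.25 + $262.25 + $262.25 + $262.25 + $262.25 + $262.25 + $262.25 + $262.25 = $3,147.00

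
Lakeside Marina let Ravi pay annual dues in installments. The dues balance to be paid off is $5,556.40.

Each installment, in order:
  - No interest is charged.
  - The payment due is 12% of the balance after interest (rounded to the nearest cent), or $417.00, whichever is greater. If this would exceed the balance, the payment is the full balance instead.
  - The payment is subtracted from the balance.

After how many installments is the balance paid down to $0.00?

12

Installment 1: opening $5,556.40; payment $666.77; balance $4,889.63
Installment 2: opening $4,889.63; payment $586.76; balance $4,302.87
Installment 3: opening $4,302.87; payment $516.34; balance $3,786.53
Installment 4: opening $3,786.53; payment $454.38; balance $3,332.15
Installment 5: opening $3,332.15; payment $417.00; balance $2,915.15
Installment 6: opening $2,915.15; payment $417.00; balance $2,498.15
Installment 7: opening $2,498.15; payment $417.00; balance $2,081.15
Installment 8: opening $2,081.15; payment $417.00; balance $1,664.15
Installment 9: opening $1,664.15; payment $417.00; balance $1,247.15
Installment 10: opening $1,247.15; payment $417.00; balance $830.15
Installment 11: opening $830.15; payment $417.00; balance $413.15
Installment 12: opening $413.15; payment $413.15; balance $0.00
Balance reaches $0.00 in installment 12.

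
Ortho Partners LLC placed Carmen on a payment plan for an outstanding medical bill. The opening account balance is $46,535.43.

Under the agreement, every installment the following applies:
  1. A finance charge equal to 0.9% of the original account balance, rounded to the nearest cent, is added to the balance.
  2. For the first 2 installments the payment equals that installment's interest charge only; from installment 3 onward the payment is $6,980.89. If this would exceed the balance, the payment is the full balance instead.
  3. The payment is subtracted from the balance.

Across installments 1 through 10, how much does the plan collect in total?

$50,723.63

Installment 1: $46,535.43 +$418.82 interest = $46,954.25; pay $418.82 → $46,535.43
Installment 2: $46,535.43 +$418.82 interest = $46,954.25; pay $418.82 → $46,535.43
Installment 3: $46,535.43 +$418.82 interest = $46,954.25; pay $6,980.89 → $39,973.36
Installment 4: $39,973.36 +$418.82 interest = $40,392.18; pay $6,980.89 → $33,411.29
Installment 5: $33,411.29 +$418.82 interest = $33,830.11; pay $6,980.89 → $26,849.22
Installment 6: $26,849.22 +$418.82 interest = $27,268.04; pay $6,980.89 → $20,287.15
Installment 7: $20,287.15 +$418.82 interest = $20,705.97; pay $6,980.89 → $13,725.08
Installment 8: $13,725.08 +$418.82 interest = $14,143.90; pay $6,980.89 → $7,163.01
Installment 9: $7,163.01 +$418.82 interest = $7,581.83; pay $6,980.89 → $600.94
Installment 10: $600.94 +$418.82 interest = $1,019.76; pay $1,019.76 → $0.00
Total paid: $50,723.63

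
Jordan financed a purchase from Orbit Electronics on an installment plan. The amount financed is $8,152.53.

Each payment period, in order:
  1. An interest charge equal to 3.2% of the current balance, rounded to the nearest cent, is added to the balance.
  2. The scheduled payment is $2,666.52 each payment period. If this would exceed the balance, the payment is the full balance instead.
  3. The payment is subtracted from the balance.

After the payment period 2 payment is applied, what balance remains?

$3,264.27

Payment period 1: $8,152.53 +$260.88 interest = $8,413.41; pay $2,666.52 → $5,746.89
Payment period 2: $5,746.89 +$183.90 interest = $5,930.79; pay $2,666.52 → $3,264.27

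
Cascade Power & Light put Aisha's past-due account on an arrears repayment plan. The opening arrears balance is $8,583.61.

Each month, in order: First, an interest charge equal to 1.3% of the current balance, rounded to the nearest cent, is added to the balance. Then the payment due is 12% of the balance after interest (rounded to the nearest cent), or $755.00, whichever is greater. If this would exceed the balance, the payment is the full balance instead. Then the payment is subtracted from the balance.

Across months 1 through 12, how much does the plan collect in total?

Month 1: $8,583.61 +$111.59 interest = $8,695.20; pay $1,043.42 → $7,651.78
Month 2: $7,651.78 +$99.47 interest = $7,751.25; pay $930.15 → $6,821.10
Month 3: $6,821.10 +$88.67 interest = $6,909.77; pay $829.17 → $6,080.60
Month 4: $6,080.60 +$79.05 interest = $6,159.65; pay $755.00 → $5,404.65
Month 5: $5,404.65 +$70.26 interest = $5,474.91; pay $755.00 → $4,719.91
Month 6: $4,719.91 +$61.36 interest = $4,781.27; pay $755.00 → $4,026.27
Month 7: $4,026.27 +$52.34 interest = $4,078.61; pay $755.00 → $3,323.61
Month 8: $3,323.61 +$43.21 interest = $3,366.82; pay $755.00 → $2,611.82
Month 9: $2,611.82 +$33.95 interest = $2,645.77; pay $755.00 → $1,890.77
Month 10: $1,890.77 +$24.58 interest = $1,915.35; pay $755.00 → $1,160.35
Month 11: $1,160.35 +$15.08 interest = $1,175.43; pay $755.00 → $420.43
Month 12: $420.43 +$5.47 interest = $425.90; pay $425.90 → $0.00
Total paid: $9,268.64

$9,268.64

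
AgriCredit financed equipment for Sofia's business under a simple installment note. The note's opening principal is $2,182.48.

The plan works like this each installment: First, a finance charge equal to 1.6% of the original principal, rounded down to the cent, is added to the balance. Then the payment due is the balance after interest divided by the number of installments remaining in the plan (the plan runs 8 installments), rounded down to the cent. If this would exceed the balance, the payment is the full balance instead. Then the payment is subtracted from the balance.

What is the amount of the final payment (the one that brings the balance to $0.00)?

$367.70

Installment 1: $2,182.48 +$34.91 interest = $2,217.39; pay $277.17 → $1,940.22
Installment 2: $1,940.22 +$34.91 interest = $1,975.13; pay $282.16 → $1,692.97
Installment 3: $1,692.97 +$34.91 interest = $1,727.88; pay $287.98 → $1,439.90
Installment 4: $1,439.90 +$34.91 interest = $1,474.81; pay $294.96 → $1,179.85
Installment 5: $1,179.85 +$34.91 interest = $1,214.76; pay $303.69 → $911.07
Installment 6: $911.07 +$34.91 interest = $945.98; pay $315.32 → $630.66
Installment 7: $630.66 +$34.91 interest = $665.57; pay $332.78 → $332.79
Installment 8: $332.79 +$34.91 interest = $367.70; pay $367.70 → $0.00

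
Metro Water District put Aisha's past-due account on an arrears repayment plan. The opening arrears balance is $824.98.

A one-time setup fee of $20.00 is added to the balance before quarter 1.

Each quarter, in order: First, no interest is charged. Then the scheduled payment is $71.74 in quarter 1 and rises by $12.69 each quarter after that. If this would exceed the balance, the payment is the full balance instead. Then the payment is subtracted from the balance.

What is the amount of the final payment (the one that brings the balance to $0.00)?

# | Opening | Payment | End bal
1 | $844.98 | $71.74 | $773.24
2 | $773.24 | $84.43 | $688.81
3 | $688.81 | $97.12 | $591.69
4 | $591.69 | $109.81 | $481.88
5 | $481.88 | $122.50 | $359.38
6 | $359.38 | $135.19 | $224.19
7 | $224.19 | $147.88 | $76.31
8 | $76.31 | $76.31 | $0.00

$76.31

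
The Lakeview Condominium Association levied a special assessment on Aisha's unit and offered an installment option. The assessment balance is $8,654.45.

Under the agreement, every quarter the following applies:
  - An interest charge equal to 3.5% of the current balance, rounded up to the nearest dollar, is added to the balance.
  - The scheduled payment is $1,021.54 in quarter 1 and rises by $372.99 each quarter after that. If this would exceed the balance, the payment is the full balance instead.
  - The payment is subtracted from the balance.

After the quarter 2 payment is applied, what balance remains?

# | Opening | Interest | Payment | End bal
1 | $8,654.45 | $303.00 | $1,021.54 | $7,935.91
2 | $7,935.91 | $278.00 | $1,394.53 | $6,819.38

$6,819.38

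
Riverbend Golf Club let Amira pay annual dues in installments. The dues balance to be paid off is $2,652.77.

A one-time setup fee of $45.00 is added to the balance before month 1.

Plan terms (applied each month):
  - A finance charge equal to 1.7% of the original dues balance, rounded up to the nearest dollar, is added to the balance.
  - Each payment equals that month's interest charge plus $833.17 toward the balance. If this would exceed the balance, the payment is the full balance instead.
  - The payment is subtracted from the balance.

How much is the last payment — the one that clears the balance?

# | Opening | Interest | Payment | End bal
1 | $2,697.77 | $46.00 | $879.17 | $1,864.60
2 | $1,864.60 | $46.00 | $879.17 | $1,031.43
3 | $1,031.43 | $46.00 | $879.17 | $198.26
4 | $198.26 | $46.00 | $244.26 | $0.00

$244.26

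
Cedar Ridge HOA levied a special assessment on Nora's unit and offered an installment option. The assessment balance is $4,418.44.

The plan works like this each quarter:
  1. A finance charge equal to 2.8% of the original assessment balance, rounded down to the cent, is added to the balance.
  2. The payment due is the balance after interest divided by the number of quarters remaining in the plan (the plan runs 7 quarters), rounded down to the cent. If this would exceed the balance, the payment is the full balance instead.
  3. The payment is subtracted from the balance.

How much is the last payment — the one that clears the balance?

# | Opening | Interest | Payment | End bal
1 | $4,418.44 | $123.71 | $648.87 | $3,893.28
2 | $3,893.28 | $123.71 | $669.49 | $3,347.50
3 | $3,347.50 | $123.71 | $694.24 | $2,776.97
4 | $2,776.97 | $123.71 | $725.17 | $2,175.51
5 | $2,175.51 | $123.71 | $766.40 | $1,532.82
6 | $1,532.82 | $123.71 | $828.26 | $828.27
7 | $828.27 | $123.71 | $951.98 | $0.00

$951.98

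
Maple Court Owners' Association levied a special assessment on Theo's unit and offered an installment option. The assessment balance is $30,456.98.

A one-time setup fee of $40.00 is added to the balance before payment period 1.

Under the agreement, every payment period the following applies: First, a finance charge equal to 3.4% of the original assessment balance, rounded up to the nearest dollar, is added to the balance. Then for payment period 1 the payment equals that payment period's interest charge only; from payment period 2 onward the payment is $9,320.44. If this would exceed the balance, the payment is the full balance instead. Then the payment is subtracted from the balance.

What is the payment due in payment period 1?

$1,036.00

Payment period 1: $30,496.98 +$1,036.00 interest = $31,532.98; pay $1,036.00 → $30,496.98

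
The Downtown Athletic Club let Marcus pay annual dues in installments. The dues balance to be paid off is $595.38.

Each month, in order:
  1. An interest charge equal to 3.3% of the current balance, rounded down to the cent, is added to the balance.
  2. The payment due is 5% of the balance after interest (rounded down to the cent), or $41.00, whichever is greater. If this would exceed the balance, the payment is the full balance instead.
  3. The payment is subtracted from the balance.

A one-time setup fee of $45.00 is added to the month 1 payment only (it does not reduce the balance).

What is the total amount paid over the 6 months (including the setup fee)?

Month 1: opening $595.38; interest $19.64 → $615.02; payment $41.00 (+ $45.00 fee); balance $574.02
Month 2: opening $574.02; interest $18.94 → $592.96; payment $41.00; balance $551.96
Month 3: opening $551.96; interest $18.21 → $570.17; payment $41.00; balance $529.17
Month 4: opening $529.17; interest $17.46 → $546.63; payment $41.00; balance $505.63
Month 5: opening $505.63; interest $16.68 → $522.31; payment $41.00; balance $481.31
Month 6: opening $481.31; interest $15.88 → $497.19; payment $41.00; balance $456.19
Total paid: $291.00

$291.00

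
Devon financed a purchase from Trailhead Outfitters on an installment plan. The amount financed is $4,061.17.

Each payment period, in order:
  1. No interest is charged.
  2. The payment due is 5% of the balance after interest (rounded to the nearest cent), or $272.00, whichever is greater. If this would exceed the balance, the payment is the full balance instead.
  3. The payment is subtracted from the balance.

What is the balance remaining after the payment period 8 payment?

$1,885.17

Payment period 1: opening $4,061.17; payment $272.00; balance $3,789.17
Payment period 2: opening $3,789.17; payment $272.00; balance $3,517.17
Payment period 3: opening $3,517.17; payment $272.00; balance $3,245.17
Payment period 4: opening $3,245.17; payment $272.00; balance $2,973.17
Payment period 5: opening $2,973.17; payment $272.00; balance $2,701.17
Payment period 6: opening $2,701.17; payment $272.00; balance $2,429.17
Payment period 7: opening $2,429.17; payment $272.00; balance $2,157.17
Payment period 8: opening $2,157.17; payment $272.00; balance $1,885.17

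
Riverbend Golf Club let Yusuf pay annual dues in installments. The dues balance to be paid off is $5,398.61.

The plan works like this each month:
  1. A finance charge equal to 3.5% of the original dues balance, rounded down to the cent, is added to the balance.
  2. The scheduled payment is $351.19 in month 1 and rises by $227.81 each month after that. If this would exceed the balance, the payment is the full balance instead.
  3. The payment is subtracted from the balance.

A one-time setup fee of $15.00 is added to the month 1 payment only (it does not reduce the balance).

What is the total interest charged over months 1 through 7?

Month 1: opening $5,398.61; interest $188.95 → $5,587.56; payment $351.19 (+ $15.00 fee); balance $5,236.37
Month 2: opening $5,236.37; interest $188.95 → $5,425.32; payment $579.00; balance $4,846.32
Month 3: opening $4,846.32; interest $188.95 → $5,035.27; payment $806.81; balance $4,228.46
Month 4: opening $4,228.46; interest $188.95 → $4,417.41; payment $1,034.62; balance $3,382.79
Month 5: opening $3,382.79; interest $188.95 → $3,571.74; payment $1,262.43; balance $2,309.31
Month 6: opening $2,309.31; interest $188.95 → $2,498.26; payment $1,490.24; balance $1,008.02
Month 7: opening $1,008.02; interest $188.95 → $1,196.97; payment $1,196.97; balance $0.00
Total interest: $188.95 + $188.95 + $188.95 + $188.95 + $188.95 + $188.95 + $188.95 = $1,322.65

$1,322.65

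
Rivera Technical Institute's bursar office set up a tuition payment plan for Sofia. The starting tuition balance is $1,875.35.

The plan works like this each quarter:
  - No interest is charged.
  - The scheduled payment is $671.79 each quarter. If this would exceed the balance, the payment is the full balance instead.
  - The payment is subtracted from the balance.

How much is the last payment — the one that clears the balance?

Quarter 1: $1,875.35 − $671.79 → $1,203.56
Quarter 2: $1,203.56 − $671.79 → $531.77
Quarter 3: $531.77 − $531.77 → $0.00

$531.77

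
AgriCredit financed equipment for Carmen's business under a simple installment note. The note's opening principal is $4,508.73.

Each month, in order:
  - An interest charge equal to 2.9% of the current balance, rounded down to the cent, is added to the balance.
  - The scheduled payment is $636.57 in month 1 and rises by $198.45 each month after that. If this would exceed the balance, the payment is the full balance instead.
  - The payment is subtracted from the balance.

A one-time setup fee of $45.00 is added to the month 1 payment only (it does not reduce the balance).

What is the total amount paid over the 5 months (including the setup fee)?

# | Opening | Interest | Payment | Fee | End bal
1 | $4,508.73 | $130.75 | $636.57 | $45.00 | $4,002.91
2 | $4,002.91 | $116.08 | $835.02 | — | $3,283.97
3 | $3,283.97 | $95.23 | $1,033.47 | — | $2,345.73
4 | $2,345.73 | $68.02 | $1,231.92 | — | $1,181.83
5 | $1,181.83 | $34.27 | $1,216.10 | — | $0.00
Total paid: $4,998.08

$4,998.08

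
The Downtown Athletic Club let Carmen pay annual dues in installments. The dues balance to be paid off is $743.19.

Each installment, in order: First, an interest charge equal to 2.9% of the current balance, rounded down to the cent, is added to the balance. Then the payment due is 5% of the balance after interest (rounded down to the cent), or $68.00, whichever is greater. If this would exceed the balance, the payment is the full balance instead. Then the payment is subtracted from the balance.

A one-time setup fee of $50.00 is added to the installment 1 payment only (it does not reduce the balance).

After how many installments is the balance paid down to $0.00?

# | Opening | Interest | Payment | Fee | End bal
1 | $743.19 | $21.55 | $68.00 | $50.00 | $696.74
2 | $696.74 | $20.20 | $68.00 | — | $648.94
3 | $648.94 | $18.81 | $68.00 | — | $599.75
4 | $599.75 | $17.39 | $68.00 | — | $549.14
5 | $549.14 | $15.92 | $68.00 | — | $497.06
6 | $497.06 | $14.41 | $68.00 | — | $443.47
7 | $443.47 | $12.86 | $68.00 | — | $388.33
8 | $388.33 | $11.26 | $68.00 | — | $331.59
9 | $331.59 | $9.61 | $68.00 | — | $273.20
10 | $273.20 | $7.92 | $68.00 | — | $213.12
11 | $213.12 | $6.18 | $68.00 | — | $151.30
12 | $151.30 | $4.38 | $68.00 | — | $87.68
13 | $87.68 | $2.54 | $68.00 | — | $22.22
14 | $22.22 | $0.64 | $22.86 | — | $0.00
Balance reaches $0.00 in installment 14.

14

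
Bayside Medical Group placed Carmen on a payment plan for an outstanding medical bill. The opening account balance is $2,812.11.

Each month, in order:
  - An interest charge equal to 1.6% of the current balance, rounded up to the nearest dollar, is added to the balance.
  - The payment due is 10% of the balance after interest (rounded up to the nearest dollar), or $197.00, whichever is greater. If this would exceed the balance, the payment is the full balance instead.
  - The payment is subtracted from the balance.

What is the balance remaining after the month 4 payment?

$1,966.11

Month 1: opening $2,812.11; interest $45.00 → $2,857.11; payment $286.00; balance $2,571.11
Month 2: opening $2,571.11; interest $42.00 → $2,613.11; payment $262.00; balance $2,351.11
Month 3: opening $2,351.11; interest $38.00 → $2,389.11; payment $239.00; balance $2,150.11
Month 4: opening $2,150.11; interest $35.00 → $2,185.11; payment $219.00; balance $1,966.11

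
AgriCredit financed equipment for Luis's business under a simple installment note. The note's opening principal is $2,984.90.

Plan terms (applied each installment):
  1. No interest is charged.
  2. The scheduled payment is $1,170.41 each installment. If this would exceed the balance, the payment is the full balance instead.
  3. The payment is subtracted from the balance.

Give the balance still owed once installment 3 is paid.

# | Opening | Payment | End bal
1 | $2,984.90 | $1,170.41 | $1,814.49
2 | $1,814.49 | $1,170.41 | $644.08
3 | $644.08 | $644.08 | $0.00

$0.00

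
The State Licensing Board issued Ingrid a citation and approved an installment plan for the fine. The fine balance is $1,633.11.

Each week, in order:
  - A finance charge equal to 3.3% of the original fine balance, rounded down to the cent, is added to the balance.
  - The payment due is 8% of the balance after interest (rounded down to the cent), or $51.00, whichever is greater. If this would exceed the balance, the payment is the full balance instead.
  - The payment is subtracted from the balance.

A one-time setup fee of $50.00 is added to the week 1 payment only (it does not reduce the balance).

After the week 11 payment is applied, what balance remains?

$1,024.76

# | Opening | Interest | Payment | Fee | End bal
1 | $1,633.11 | $53.89 | $134.96 | $50.00 | $1,552.04
2 | $1,552.04 | $53.89 | $128.47 | — | $1,477.46
3 | $1,477.46 | $53.89 | $122.50 | — | $1,408.85
4 | $1,408.85 | $53.89 | $117.01 | — | $1,345.73
5 | $1,345.73 | $53.89 | $111.96 | — | $1,287.66
6 | $1,287.66 | $53.89 | $107.32 | — | $1,234.23
7 | $1,234.23 | $53.89 | $103.04 | — | $1,185.08
8 | $1,185.08 | $53.89 | $99.11 | — | $1,139.86
9 | $1,139.86 | $53.89 | $95.50 | — | $1,098.25
10 | $1,098.25 | $53.89 | $92.17 | — | $1,059.97
11 | $1,059.97 | $53.89 | $89.10 | — | $1,024.76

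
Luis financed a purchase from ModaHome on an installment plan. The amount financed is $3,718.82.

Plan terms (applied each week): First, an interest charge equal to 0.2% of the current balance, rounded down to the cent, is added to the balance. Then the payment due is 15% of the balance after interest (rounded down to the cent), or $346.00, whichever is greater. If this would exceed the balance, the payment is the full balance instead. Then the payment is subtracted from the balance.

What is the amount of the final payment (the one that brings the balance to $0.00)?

# | Opening | Interest | Payment | End bal
1 | $3,718.82 | $7.43 | $558.93 | $3,167.32
2 | $3,167.32 | $6.33 | $476.04 | $2,697.61
3 | $2,697.61 | $5.39 | $405.45 | $2,297.55
4 | $2,297.55 | $4.59 | $346.00 | $1,956.14
5 | $1,956.14 | $3.91 | $346.00 | $1,614.05
6 | $1,614.05 | $3.22 | $346.00 | $1,271.27
7 | $1,271.27 | $2.54 | $346.00 | $927.81
8 | $927.81 | $1.85 | $346.00 | $583.66
9 | $583.66 | $1.16 | $346.00 | $238.82
10 | $238.82 | $0.47 | $239.29 | $0.00

$239.29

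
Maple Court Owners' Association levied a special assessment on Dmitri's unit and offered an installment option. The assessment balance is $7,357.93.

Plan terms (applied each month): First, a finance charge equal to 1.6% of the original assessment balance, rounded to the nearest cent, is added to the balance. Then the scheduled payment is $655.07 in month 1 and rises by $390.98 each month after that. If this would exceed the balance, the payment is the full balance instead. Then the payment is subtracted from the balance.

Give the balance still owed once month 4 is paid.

$2,862.69

Month 1: $7,357.93 +$117.73 interest = $7,475.66; pay $655.07 → $6,820.59
Month 2: $6,820.59 +$117.73 interest = $6,938.32; pay $1,046.05 → $5,892.27
Month 3: $5,892.27 +$117.73 interest = $6,010.00; pay $1,437.03 → $4,572.97
Month 4: $4,572.97 +$117.73 interest = $4,690.70; pay $1,828.01 → $2,862.69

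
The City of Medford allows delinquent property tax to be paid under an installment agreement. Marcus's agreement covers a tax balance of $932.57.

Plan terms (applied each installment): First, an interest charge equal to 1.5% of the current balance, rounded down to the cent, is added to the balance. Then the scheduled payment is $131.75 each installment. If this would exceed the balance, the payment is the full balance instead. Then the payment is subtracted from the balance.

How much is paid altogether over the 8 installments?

$993.46

Installment 1: opening $932.57; interest $13.98 → $946.55; payment $131.75; balance $814.80
Installment 2: opening $814.80; interest $12.22 → $827.02; payment $131.75; balance $695.27
Installment 3: opening $695.27; interest $10.42 → $705.69; payment $131.75; balance $573.94
Installment 4: opening $573.94; interest $8.60 → $582.54; payment $131.75; balance $450.79
Installment 5: opening $450.79; interest $6.76 → $457.55; payment $131.75; balance $325.80
Installment 6: opening $325.80; interest $4.88 → $330.68; payment $131.75; balance $198.93
Installment 7: opening $198.93; interest $2.98 → $201.91; payment $131.75; balance $70.16
Installment 8: opening $70.16; interest $1.05 → $71.21; payment $71.21; balance $0.00
Total paid: $993.46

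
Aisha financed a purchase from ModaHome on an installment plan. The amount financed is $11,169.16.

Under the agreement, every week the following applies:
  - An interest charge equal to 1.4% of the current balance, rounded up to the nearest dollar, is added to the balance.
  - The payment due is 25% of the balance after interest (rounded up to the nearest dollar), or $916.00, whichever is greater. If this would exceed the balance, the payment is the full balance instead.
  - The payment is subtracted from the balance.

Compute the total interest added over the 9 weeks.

$576.00

Week 1: $11,169.16 +$157.00 interest = $11,326.16; pay $2,832.00 → $8,494.16
Week 2: $8,494.16 +$119.00 interest = $8,613.16; pay $2,154.00 → $6,459.16
Week 3: $6,459.16 +$91.00 interest = $6,550.16; pay $1,638.00 → $4,912.16
Week 4: $4,912.16 +$69.00 interest = $4,981.16; pay $1,246.00 → $3,735.16
Week 5: $3,735.16 +$53.00 interest = $3,788.16; pay $948.00 → $2,840.16
Week 6: $2,840.16 +$40.00 interest = $2,880.16; pay $916.00 → $1,964.16
Week 7: $1,964.16 +$28.00 interest = $1,992.16; pay $916.00 → $1,076.16
Week 8: $1,076.16 +$16.00 interest = $1,092.16; pay $916.00 → $176.16
Week 9: $176.16 +$3.00 interest = $179.16; pay $179.16 → $0.00
Total interest: $157.00 + $119.00 + $91.00 + $69.00 + $53.00 + $40.00 + $28.00 + $16.00 + $3.00 = $576.00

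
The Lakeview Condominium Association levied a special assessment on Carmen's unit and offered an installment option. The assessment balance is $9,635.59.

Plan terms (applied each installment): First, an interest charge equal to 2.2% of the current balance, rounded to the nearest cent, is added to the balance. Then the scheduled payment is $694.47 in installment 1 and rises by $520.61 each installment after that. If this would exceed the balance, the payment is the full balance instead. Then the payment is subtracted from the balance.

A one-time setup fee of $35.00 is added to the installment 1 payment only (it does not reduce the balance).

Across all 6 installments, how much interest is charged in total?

$875.05

Installment 1: $9,635.59 +$211.98 interest = $9,847.57; pay $694.47 (+ $35.00 fee) → $9,153.10
Installment 2: $9,153.10 +$201.37 interest = $9,354.47; pay $1,215.08 → $8,139.39
Installment 3: $8,139.39 +$179.07 interest = $8,318.46; pay $1,735.69 → $6,582.77
Installment 4: $6,582.77 +$144.82 interest = $6,727.59; pay $2,256.30 → $4,471.29
Installment 5: $4,471.29 +$98.37 interest = $4,569.66; pay $2,776.91 → $1,792.75
Installment 6: $1,792.75 +$39.44 interest = $1,832.19; pay $1,832.19 → $0.00
Total interest: $211.98 + $201.37 + $179.07 + $144.82 + $98.37 + $39.44 = $875.05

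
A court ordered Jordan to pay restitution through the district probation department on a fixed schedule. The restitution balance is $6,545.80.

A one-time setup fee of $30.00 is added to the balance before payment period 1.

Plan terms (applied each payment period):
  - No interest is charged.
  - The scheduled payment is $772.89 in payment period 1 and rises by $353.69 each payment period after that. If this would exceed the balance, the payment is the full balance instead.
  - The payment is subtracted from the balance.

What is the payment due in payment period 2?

Payment period 1: opening $6,575.80; payment $772.89; balance $5,802.91
Payment period 2: opening $5,802.91; payment $1,126.58; balance $4,676.33

$1,126.58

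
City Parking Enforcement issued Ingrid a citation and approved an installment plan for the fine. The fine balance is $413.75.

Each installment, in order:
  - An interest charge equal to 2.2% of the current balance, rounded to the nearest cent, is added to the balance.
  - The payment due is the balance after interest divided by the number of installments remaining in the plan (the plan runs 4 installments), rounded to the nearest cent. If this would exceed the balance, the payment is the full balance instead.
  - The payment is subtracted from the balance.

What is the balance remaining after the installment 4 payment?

Installment 1: opening $413.75; interest $9.10 → $422.85; payment $105.71; balance $317.14
Installment 2: opening $317.14; interest $6.98 → $324.12; payment $108.04; balance $216.08
Installment 3: opening $216.08; interest $4.75 → $220.83; payment $110.42; balance $110.41
Installment 4: opening $110.41; interest $2.43 → $112.84; payment $112.84; balance $0.00

$0.00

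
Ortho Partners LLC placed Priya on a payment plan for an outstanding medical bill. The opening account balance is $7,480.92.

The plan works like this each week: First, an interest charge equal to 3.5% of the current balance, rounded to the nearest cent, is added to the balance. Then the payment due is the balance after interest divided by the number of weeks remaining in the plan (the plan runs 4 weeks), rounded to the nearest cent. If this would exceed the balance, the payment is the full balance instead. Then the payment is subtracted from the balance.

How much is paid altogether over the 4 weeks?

Week 1: opening $7,480.92; interest $261.83 → $7,742.75; payment $1,935.69; balance $5,807.06
Week 2: opening $5,807.06; interest $203.25 → $6,010.31; payment $2,003.44; balance $4,006.87
Week 3: opening $4,006.87; interest $140.24 → $4,147.11; payment $2,073.56; balance $2,073.55
Week 4: opening $2,073.55; interest $72.57 → $2,146.12; payment $2,146.12; balance $0.00
Total paid: $8,158.81

$8,158.81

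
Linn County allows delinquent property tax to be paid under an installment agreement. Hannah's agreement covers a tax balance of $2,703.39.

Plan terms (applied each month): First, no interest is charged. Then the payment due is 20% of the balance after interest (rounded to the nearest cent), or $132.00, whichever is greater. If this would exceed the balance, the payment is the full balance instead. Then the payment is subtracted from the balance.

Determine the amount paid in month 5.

# | Opening | Payment | End bal
1 | $2,703.39 | $540.68 | $2,162.71
2 | $2,162.71 | $432.54 | $1,730.17
3 | $1,730.17 | $346.03 | $1,384.14
4 | $1,384.14 | $276.83 | $1,107.31
5 | $1,107.31 | $221.46 | $885.85

$221.46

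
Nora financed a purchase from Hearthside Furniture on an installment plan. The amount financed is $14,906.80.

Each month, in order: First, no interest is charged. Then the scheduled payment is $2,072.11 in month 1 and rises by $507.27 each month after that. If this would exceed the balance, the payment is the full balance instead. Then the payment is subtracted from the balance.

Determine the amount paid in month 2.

Month 1: opening $14,906.80; payment $2,072.11; balance $12,834.69
Month 2: opening $12,834.69; payment $2,579.38; balance $10,255.31

$2,579.38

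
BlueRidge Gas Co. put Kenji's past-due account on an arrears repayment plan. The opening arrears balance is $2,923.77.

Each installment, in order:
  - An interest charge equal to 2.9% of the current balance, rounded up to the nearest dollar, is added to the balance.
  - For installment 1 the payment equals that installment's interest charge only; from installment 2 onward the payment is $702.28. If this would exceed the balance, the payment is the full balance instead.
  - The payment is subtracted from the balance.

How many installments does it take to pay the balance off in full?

6

Installment 1: $2,923.77 +$85.00 interest = $3,008.77; pay $85.00 → $2,923.77
Installment 2: $2,923.77 +$85.00 interest = $3,008.77; pay $702.28 → $2,306.49
Installment 3: $2,306.49 +$67.00 interest = $2,373.49; pay $702.28 → $1,671.21
Installment 4: $1,671.21 +$49.00 interest = $1,720.21; pay $702.28 → $1,017.93
Installment 5: $1,017.93 +$30.00 interest = $1,047.93; pay $702.28 → $345.65
Installment 6: $345.65 +$11.00 interest = $356.65; pay $356.65 → $0.00
Balance reaches $0.00 in installment 6.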